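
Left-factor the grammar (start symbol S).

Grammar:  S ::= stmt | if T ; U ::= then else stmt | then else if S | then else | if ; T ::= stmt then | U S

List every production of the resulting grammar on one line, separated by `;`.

S ::= stmt | if T; U ::= if | then else U'; T ::= stmt then | U S; U' ::= stmt | if S | ε

U has alternatives sharing prefix 'then else': factor to U → then else U' with U' → stmt | if S | ε.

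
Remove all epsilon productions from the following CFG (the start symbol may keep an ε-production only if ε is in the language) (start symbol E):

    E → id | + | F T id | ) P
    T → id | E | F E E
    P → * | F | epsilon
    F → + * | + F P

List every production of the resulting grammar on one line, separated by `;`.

Nullable nonterminals: {P}.
ε ∉ L(G), so no ε-production is kept.
Add the nullable-subset variants: E → ) P gives ) P | ). F → + F P gives + F P | + F.

E → id | + | F T id | ) P | ); T → id | E | F E E; P → * | F; F → + * | + F P | + F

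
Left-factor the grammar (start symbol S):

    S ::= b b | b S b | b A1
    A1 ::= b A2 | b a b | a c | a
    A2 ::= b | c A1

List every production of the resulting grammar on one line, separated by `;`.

S ::= b S'; A1 ::= b A1' | a A1''; A2 ::= b | c A1; S' ::= b | S b | A1; A1' ::= A2 | a b; A1'' ::= c | ε

S has alternatives sharing prefix 'b': factor to S → b S' with S' → b | S b | A1.
A1 has alternatives sharing prefix 'b': factor to A1 → b A1' with A1' → A2 | a b.
A1 has alternatives sharing prefix 'a': factor to A1 → a A1'' with A1'' → c | ε.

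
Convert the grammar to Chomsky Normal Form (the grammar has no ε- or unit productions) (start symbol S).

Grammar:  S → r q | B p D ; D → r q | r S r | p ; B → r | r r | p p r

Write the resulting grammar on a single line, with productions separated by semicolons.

S → X1 X2 | B Y1; D → X1 X2 | X1 Y2 | p; B → r | X1 X1 | X3 Y3; X1 → r; X2 → q; X3 → p; Y1 → X3 D; Y2 → S X1; Y3 → X3 X1

Introduce a nonterminal for each terminal appearing in a rule of length ≥ 2: X1 → r, X2 → q, X3 → p.
Binarize each right-hand side of length ≥ 3 by chaining fresh nonterminals (Y1, Y2, …): affected rules were S → B X3 D; D → X1 S X1; B → X3 X3 X1.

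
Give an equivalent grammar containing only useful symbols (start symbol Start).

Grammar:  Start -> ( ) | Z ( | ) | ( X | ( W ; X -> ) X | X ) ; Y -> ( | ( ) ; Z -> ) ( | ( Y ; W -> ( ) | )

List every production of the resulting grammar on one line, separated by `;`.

Start -> ( ) | Z ( | ) | ( W; Y -> ( | ( ); Z -> ) ( | ( Y; W -> ( ) | )

Generating nonterminals: {Start, W, Y, Z}.
Reachable from Start after that: {Start, W, Y, Z}.
Removed useless symbols: {X} and every production mentioning them.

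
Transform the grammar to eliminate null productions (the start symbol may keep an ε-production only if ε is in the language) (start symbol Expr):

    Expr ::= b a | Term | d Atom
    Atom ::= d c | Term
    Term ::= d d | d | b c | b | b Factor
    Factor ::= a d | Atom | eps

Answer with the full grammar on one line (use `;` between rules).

The nullable symbols are {Factor}.
ε ∉ L(G), so no ε-production is kept.

Expr ::= b a | Term | d Atom; Atom ::= d c | Term; Term ::= d d | d | b c | b | b Factor; Factor ::= a d | Atom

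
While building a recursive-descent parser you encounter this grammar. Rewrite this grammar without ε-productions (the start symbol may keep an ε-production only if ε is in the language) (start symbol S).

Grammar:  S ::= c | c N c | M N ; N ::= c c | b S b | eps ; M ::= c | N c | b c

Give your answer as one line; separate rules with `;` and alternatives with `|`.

The nullable symbols are {N}.
ε ∉ L(G), so no ε-production is kept.
For each production, add variants omitting each subset of nullable occurrences: S → c N c gives c N c | c c. S → M N gives M N | M.

S ::= c | c N c | c c | M N | M; N ::= c c | b S b; M ::= c | N c | b c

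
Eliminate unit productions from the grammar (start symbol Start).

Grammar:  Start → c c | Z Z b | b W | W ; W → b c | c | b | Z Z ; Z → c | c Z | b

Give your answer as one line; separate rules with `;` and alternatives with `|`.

Unit pairs: Start ⇒* {W}.
Replace each nonterminal's rules with the union of the non-unit rules of every nonterminal it unit-derives.

Start → c c | Z Z b | b W | b c | c | b | Z Z; W → b c | c | b | Z Z; Z → c | c Z | b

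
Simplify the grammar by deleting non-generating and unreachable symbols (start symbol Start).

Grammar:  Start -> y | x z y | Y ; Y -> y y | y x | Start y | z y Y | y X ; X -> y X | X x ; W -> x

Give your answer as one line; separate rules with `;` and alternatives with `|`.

Generating nonterminals: {Start, W, Y}.
Reachable from Start after that: {Start, Y}.
Removed useless symbols: {W, X} and every production mentioning them.

Start -> y | x z y | Y; Y -> y y | y x | Start y | z y Y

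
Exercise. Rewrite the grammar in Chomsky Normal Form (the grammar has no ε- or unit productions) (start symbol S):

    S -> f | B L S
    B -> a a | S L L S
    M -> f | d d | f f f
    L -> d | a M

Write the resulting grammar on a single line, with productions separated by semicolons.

Introduce a nonterminal for each terminal appearing in a rule of length ≥ 2: X1 → a, X2 → d, X3 → f.
Binarize each right-hand side of length ≥ 3 by chaining fresh nonterminals (Y1, Y2, …): affected rules were S → B L S; B → S L L S; M → X3 X3 X3.

S -> f | B Y1; B -> X1 X1 | S Y2; M -> f | X2 X2 | X3 Y4; L -> d | X1 M; X1 -> a; X2 -> d; X3 -> f; Y1 -> L S; Y2 -> L Y3; Y3 -> L S; Y4 -> X3 X3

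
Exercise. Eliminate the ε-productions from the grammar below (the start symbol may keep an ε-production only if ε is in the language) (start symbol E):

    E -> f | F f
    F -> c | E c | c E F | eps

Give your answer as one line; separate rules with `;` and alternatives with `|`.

E -> f | F f; F -> c | E c | c E F | c E

Nullable nonterminals: {F}.
ε ∉ L(G), so no ε-production is kept.
Expand every rule over subsets of its nullable positions: F → c E F gives c E F | c E.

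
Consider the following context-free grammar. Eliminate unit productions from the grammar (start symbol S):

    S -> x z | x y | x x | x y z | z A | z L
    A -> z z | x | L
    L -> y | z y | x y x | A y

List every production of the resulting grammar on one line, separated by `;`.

Unit pairs: A ⇒* {L}.
For every A with A ⇒* B via unit rules, add B's non-unit alternatives to A; then delete every rule of the form X → Y.

S -> x z | x y | x x | x y z | z A | z L; A -> y | z y | x y x | A y | z z | x; L -> y | z y | x y x | A y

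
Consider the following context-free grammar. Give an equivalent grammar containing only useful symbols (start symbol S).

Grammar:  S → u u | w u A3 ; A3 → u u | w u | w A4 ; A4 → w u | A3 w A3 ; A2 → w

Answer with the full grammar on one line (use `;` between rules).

S → u u | w u A3; A3 → u u | w u | w A4; A4 → w u | A3 w A3

Generating nonterminals: {A2, A3, A4, S}.
Reachable from S after that: {A3, A4, S}.
Removed useless symbols: {A2} and every production mentioning them.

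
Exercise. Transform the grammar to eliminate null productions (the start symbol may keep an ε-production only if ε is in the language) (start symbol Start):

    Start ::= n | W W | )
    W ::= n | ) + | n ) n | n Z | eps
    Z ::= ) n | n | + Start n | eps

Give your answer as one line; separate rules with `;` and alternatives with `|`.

Nullable nonterminals: {Start, W, Z}.
ε ∈ L(G) since Start is nullable, so keep Start → ε.
For each production, add variants omitting each subset of nullable occurrences: Start → W W gives W W | W. Z → + Start n gives + Start n | + n.

Start ::= n | W W | W | ) | ε; W ::= n | ) + | n ) n | n Z; Z ::= ) n | n | + Start n | + n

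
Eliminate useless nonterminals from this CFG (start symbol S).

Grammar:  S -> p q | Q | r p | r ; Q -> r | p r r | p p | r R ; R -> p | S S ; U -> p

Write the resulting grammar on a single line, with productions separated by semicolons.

S -> p q | Q | r p | r; Q -> r | p r r | p p | r R; R -> p | S S

Generating nonterminals: {Q, R, S, U}.
Reachable from S after that: {Q, R, S}.
Removed useless symbols: {U} and every production mentioning them.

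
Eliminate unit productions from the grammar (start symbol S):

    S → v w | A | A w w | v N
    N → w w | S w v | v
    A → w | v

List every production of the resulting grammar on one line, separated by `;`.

S → v w | A w w | v N | w | v; N → w w | S w v | v; A → w | v

Unit pairs: S ⇒* {A}.
For each unit pair (A, B), copy every non-unit production of B to A, then drop all unit productions.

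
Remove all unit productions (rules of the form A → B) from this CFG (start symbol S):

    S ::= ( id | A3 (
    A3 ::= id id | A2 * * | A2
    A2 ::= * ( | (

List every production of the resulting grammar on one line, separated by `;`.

S ::= ( id | A3 (; A3 ::= * ( | ( | id id | A2 * *; A2 ::= * ( | (

Unit pairs: A3 ⇒* {A2}.
For each unit pair (A, B), copy every non-unit production of B to A, then drop all unit productions.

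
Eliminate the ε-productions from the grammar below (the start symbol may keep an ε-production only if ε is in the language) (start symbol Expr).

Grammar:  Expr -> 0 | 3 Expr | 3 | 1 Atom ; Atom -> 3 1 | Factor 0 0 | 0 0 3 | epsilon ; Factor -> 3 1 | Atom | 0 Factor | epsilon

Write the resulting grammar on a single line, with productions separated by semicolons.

Nullable nonterminals: {Atom, Factor}.
ε ∉ L(G), so no ε-production is kept.
Expand every rule over subsets of its nullable positions: Expr → 1 Atom gives 1 Atom | 1. Atom → Factor 0 0 gives Factor 0 0 | 0 0. Factor → 0 Factor gives 0 Factor | 0.

Expr -> 0 | 3 Expr | 3 | 1 Atom | 1; Atom -> 3 1 | Factor 0 0 | 0 0 | 0 0 3; Factor -> 3 1 | Atom | 0 Factor | 0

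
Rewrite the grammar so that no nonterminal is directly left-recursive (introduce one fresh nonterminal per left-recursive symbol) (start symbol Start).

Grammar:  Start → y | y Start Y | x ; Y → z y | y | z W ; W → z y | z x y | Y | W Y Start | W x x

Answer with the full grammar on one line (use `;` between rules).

Start → y | y Start Y | x; Y → z y | y | z W; W → z y W1 | z x y W1 | Y W1; W1 → Y Start W1 | x x W1 | ε

Directly left-recursive nonterminal: W.
For W: α = {Y Start, x x}, β = {z y, z x y, Y}. Rewrite as W → β W1 and W1 → α W1 | ε.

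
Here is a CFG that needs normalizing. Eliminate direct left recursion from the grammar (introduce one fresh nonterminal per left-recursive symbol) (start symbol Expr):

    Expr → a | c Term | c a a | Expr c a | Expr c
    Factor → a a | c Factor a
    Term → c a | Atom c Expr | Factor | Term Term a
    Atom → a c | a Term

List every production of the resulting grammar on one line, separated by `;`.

Expr → a Expr1 | c Term Expr1 | c a a Expr1; Factor → a a | c Factor a; Term → c a Term1 | Atom c Expr Term1 | Factor Term1; Atom → a c | a Term; Expr1 → c a Expr1 | c Expr1 | ε; Term1 → Term a Term1 | ε

Directly left-recursive nonterminals: Expr, Term.
For Expr: α = {c a, c}, β = {a, c Term, c a a}. Rewrite as Expr → β Expr1 and Expr1 → α Expr1 | ε.
For Term: α = {Term a}, β = {c a, Atom c Expr, Factor}. Rewrite as Term → β Term1 and Term1 → α Term1 | ε.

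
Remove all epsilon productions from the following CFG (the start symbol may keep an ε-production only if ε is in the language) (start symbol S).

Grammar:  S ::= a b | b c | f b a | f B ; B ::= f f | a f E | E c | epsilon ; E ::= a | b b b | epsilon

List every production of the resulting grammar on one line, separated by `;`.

Nullable set = {B, E}.
ε ∉ L(G), so no ε-production is kept.
For each production, add variants omitting each subset of nullable occurrences: S → f B gives f B | f. B → a f E gives a f E | a f. B → E c gives E c | c.

S ::= a b | b c | f b a | f B | f; B ::= f f | a f E | a f | E c | c; E ::= a | b b b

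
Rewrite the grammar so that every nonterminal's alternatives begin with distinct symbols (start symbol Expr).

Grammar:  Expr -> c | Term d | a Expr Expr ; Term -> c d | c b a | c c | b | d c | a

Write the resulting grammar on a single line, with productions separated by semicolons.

Term has alternatives sharing prefix 'c': factor to Term → c Term1 with Term1 → d | b a | c.

Expr -> c | Term d | a Expr Expr; Term -> b | d c | a | c Term1; Term1 -> d | b a | c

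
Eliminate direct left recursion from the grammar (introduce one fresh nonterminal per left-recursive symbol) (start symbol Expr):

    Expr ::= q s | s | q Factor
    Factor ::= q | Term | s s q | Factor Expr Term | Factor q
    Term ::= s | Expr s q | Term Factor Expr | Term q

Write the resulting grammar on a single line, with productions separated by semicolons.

Factor, Term are directly left-recursive.
For Factor: α = {Expr Term, q}, β = {q, Term, s s q}. Rewrite as Factor → β Factor1 and Factor1 → α Factor1 | ε.
For Term: α = {Factor Expr, q}, β = {s, Expr s q}. Rewrite as Term → β Term1 and Term1 → α Term1 | ε.

Expr ::= q s | s | q Factor; Factor ::= q Factor1 | Term Factor1 | s s q Factor1; Term ::= s Term1 | Expr s q Term1; Factor1 ::= Expr Term Factor1 | q Factor1 | ε; Term1 ::= Factor Expr Term1 | q Term1 | ε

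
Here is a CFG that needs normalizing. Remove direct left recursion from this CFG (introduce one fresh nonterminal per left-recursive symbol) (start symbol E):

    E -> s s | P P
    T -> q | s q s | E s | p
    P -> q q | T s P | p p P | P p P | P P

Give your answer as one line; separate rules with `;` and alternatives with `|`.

E -> s s | P P; T -> q | s q s | E s | p; P -> q q P' | T s P P' | p p P P'; P' -> p P P' | P P' | eps

P is directly left-recursive.
For P: α = {p P, P}, β = {q q, T s P, p p P}. Rewrite as P → β P' and P' → α P' | ε.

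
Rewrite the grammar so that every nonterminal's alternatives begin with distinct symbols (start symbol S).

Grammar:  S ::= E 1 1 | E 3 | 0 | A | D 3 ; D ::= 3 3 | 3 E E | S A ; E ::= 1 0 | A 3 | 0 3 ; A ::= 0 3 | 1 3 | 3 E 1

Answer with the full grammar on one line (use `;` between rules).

S has alternatives sharing prefix 'E': factor to S → E S' with S' → 1 1 | 3.
D has alternatives sharing prefix '3': factor to D → 3 D' with D' → 3 | E E.

S ::= 0 | A | D 3 | E S'; D ::= S A | 3 D'; E ::= 1 0 | A 3 | 0 3; A ::= 0 3 | 1 3 | 3 E 1; S' ::= 1 1 | 3; D' ::= 3 | E E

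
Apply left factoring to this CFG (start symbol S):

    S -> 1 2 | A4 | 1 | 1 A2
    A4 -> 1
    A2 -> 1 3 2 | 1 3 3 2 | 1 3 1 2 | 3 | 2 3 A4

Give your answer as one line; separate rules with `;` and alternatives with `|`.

S has alternatives sharing prefix '1': factor to S → 1 S' with S' → 2 | ε | A2.
A2 has alternatives sharing prefix '1 3': factor to A2 → 1 3 A2' with A2' → 2 | 3 2 | 1 2.

S -> A4 | 1 S'; A4 -> 1; A2 -> 3 | 2 3 A4 | 1 3 A2'; S' -> 2 | ε | A2; A2' -> 2 | 3 2 | 1 2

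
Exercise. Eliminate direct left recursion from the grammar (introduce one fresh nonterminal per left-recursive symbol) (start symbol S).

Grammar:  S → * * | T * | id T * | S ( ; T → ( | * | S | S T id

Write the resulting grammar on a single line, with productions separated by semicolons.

Directly left-recursive nonterminal: S.
For S: α = {(}, β = {* *, T *, id T *}. Rewrite as S → β S' and S' → α S' | ε.

S → * * S' | T * S' | id T * S'; T → ( | * | S | S T id; S' → ( S' | ε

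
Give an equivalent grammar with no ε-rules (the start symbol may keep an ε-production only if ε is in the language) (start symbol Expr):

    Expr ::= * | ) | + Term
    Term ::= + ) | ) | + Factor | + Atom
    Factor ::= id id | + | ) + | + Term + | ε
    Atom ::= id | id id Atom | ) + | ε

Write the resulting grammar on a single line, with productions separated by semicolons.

Expr ::= * | ) | + Term; Term ::= + ) | ) | + Factor | + | + Atom; Factor ::= id id | + | ) + | + Term +; Atom ::= id | id id Atom | id id | ) +

Nullable nonterminals: {Atom, Factor}.
ε ∉ L(G), so no ε-production is kept.
Add the nullable-subset variants: Term → + Factor gives + Factor | +. Atom → id id Atom gives id id Atom | id id.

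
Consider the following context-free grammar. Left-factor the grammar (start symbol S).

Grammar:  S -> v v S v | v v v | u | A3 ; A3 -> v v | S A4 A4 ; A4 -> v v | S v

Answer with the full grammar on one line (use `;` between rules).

S has alternatives sharing prefix 'v v': factor to S → v v S' with S' → S v | v.

S -> u | A3 | v v S'; A3 -> v v | S A4 A4; A4 -> v v | S v; S' -> S v | v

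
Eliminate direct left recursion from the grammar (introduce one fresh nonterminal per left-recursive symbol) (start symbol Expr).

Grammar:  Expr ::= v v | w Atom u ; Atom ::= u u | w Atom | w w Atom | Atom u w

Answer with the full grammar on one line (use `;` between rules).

Left recursion appears on Atom.
For Atom: α = {u w}, β = {u u, w Atom, w w Atom}. Rewrite as Atom → β Atom1 and Atom1 → α Atom1 | ε.

Expr ::= v v | w Atom u; Atom ::= u u Atom1 | w Atom Atom1 | w w Atom Atom1; Atom1 ::= u w Atom1 | epsilon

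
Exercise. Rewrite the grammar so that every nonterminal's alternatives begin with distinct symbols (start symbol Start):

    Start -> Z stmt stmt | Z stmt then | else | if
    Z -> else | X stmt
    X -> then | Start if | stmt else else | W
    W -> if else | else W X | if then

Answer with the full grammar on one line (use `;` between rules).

Start has alternatives sharing prefix 'Z stmt': factor to Start → Z stmt Start1 with Start1 → stmt | then.
W has alternatives sharing prefix 'if': factor to W → if W1 with W1 → else | then.

Start -> else | if | Z stmt Start1; Z -> else | X stmt; X -> then | Start if | stmt else else | W; W -> else W X | if W1; Start1 -> stmt | then; W1 -> else | then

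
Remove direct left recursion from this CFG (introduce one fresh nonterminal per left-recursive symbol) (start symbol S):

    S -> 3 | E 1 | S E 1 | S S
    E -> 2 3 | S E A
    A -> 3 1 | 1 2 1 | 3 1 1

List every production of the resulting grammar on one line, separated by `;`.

S -> 3 S' | E 1 S'; E -> 2 3 | S E A; A -> 3 1 | 1 2 1 | 3 1 1; S' -> E 1 S' | S S' | ε

Directly left-recursive nonterminal: S.
For S: α = {E 1, S}, β = {3, E 1}. Rewrite as S → β S' and S' → α S' | ε.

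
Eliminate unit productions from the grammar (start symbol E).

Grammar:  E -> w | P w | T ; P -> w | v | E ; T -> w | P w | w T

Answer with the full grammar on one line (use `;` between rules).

Unit pairs: E ⇒* {T}; P ⇒* {E, T}.
For each unit pair (A, B), copy every non-unit production of B to A, then drop all unit productions.

E -> w | P w | w T; P -> w | P w | v | w T; T -> w | P w | w T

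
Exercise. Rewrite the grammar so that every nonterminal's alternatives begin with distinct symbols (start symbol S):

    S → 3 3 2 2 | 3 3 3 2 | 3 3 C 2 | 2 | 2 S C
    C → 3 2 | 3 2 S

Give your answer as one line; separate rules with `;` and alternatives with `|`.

S has alternatives sharing prefix '3 3': factor to S → 3 3 S' with S' → 2 2 | 3 2 | C 2.
S has alternatives sharing prefix '2': factor to S → 2 S'' with S'' → ε | S C.
C has alternatives sharing prefix '3 2': factor to C → 3 2 C' with C' → ε | S.

S → 3 3 S' | 2 S''; C → 3 2 C'; S' → 2 2 | 3 2 | C 2; S'' → ε | S C; C' → ε | S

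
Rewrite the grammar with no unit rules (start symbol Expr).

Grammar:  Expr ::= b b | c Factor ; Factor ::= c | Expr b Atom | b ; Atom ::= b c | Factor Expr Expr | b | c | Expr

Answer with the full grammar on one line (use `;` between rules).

Unit pairs: Atom ⇒* {Expr}.
Replace each nonterminal's rules with the union of the non-unit rules of every nonterminal it unit-derives.

Expr ::= b b | c Factor; Factor ::= c | Expr b Atom | b; Atom ::= b c | Factor Expr Expr | b | c | b b | c Factor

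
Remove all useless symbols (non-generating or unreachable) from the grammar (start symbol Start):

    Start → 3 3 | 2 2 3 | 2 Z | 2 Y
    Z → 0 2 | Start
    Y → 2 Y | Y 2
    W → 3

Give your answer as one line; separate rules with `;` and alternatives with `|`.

Start → 3 3 | 2 2 3 | 2 Z; Z → 0 2 | Start

Generating nonterminals: {Start, W, Z}.
Reachable from Start after that: {Start, Z}.
Removed useless symbols: {W, Y} and every production mentioning them.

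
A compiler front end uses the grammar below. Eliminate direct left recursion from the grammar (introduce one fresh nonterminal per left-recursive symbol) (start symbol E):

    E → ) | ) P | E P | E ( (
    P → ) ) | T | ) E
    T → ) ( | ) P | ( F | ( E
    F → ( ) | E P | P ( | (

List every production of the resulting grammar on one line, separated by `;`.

Left recursion appears on E.
For E: α = {P, ( (}, β = {), ) P}. Rewrite as E → β E' and E' → α E' | ε.

E → ) E' | ) P E'; P → ) ) | T | ) E; T → ) ( | ) P | ( F | ( E; F → ( ) | E P | P ( | (; E' → P E' | ( ( E' | epsilon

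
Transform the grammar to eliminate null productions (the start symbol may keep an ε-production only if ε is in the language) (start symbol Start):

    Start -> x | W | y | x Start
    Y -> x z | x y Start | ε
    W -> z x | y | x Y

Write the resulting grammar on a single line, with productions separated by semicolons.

Start -> x | W | y | x Start; Y -> x z | x y Start; W -> z x | y | x Y | x

The nullable symbols are {Y}.
ε ∉ L(G), so no ε-production is kept.
Add the nullable-subset variants: W → x Y gives x Y | x.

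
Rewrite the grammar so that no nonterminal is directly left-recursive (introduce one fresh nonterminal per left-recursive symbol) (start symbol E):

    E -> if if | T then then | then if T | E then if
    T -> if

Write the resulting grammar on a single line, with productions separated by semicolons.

E is directly left-recursive.
For E: α = {then if}, β = {if if, T then then, then if T}. Rewrite as E → β E' and E' → α E' | ε.

E -> if if E' | T then then E' | then if T E'; T -> if; E' -> then if E' | ε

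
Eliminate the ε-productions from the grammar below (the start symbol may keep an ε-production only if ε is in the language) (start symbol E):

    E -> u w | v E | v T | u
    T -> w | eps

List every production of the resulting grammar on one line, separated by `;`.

Nullable set = {T}.
ε ∉ L(G), so no ε-production is kept.
Add the nullable-subset variants: E → v T gives v T | v.

E -> u w | v E | v T | v | u; T -> w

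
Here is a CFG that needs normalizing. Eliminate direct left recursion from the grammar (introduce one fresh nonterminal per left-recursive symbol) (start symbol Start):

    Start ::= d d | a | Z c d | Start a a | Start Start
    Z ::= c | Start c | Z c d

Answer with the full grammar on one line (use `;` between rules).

Start ::= d d Start1 | a Start1 | Z c d Start1; Z ::= c Z1 | Start c Z1; Start1 ::= a a Start1 | Start Start1 | ε; Z1 ::= c d Z1 | ε

Start, Z are directly left-recursive.
For Start: α = {a a, Start}, β = {d d, a, Z c d}. Rewrite as Start → β Start1 and Start1 → α Start1 | ε.
For Z: α = {c d}, β = {c, Start c}. Rewrite as Z → β Z1 and Z1 → α Z1 | ε.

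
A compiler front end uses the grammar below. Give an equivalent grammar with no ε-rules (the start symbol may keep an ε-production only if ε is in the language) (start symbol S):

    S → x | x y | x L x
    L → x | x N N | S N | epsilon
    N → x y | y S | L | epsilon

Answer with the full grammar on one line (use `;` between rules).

S → x | x y | x L x | x x; L → x | x N N | x N | S N | S; N → x y | y S | L

Nullable set = {L, N}.
ε ∉ L(G), so no ε-production is kept.
Expand every rule over subsets of its nullable positions: S → x L x gives x L x | x x. L → x N N gives x N N | x N. L → S N gives S N | S.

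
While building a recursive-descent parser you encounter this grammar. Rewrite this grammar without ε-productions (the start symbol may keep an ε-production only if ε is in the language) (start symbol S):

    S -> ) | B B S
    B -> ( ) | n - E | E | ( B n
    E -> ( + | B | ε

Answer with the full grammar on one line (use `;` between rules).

Nullable nonterminals: {B, E}.
ε ∉ L(G), so no ε-production is kept.
For each production, add variants omitting each subset of nullable occurrences: S → B B S gives B B S | B S. B → n - E gives n - E | n -. B → ( B n gives ( B n | ( n.

S -> ) | B B S | B S; B -> ( ) | n - E | n - | E | ( B n | ( n; E -> ( + | B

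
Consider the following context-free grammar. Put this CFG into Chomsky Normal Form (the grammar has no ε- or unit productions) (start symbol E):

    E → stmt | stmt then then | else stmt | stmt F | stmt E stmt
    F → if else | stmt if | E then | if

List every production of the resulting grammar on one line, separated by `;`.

Introduce a nonterminal for each terminal appearing in a rule of length ≥ 2: X1 → stmt, X2 → then, X3 → else, X4 → if.
Binarize each right-hand side of length ≥ 3 by chaining fresh nonterminals (Y1, Y2, …): affected rules were E → X1 X2 X2; E → X1 E X1.

E → stmt | X1 Y1 | X3 X1 | X1 F | X1 Y2; F → X4 X3 | X1 X4 | E X2 | if; X1 → stmt; X2 → then; X3 → else; X4 → if; Y1 → X2 X2; Y2 → E X1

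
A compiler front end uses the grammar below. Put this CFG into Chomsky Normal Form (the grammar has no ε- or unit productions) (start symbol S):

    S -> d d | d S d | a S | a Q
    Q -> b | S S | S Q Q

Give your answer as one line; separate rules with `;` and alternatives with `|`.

Introduce a nonterminal for each terminal appearing in a rule of length ≥ 2: X1 → d, X2 → a.
Binarize each right-hand side of length ≥ 3 by chaining fresh nonterminals (Y1, Y2, …): affected rules were S → X1 S X1; Q → S Q Q.

S -> X1 X1 | X1 Y1 | X2 S | X2 Q; Q -> b | S S | S Y2; X1 -> d; X2 -> a; Y1 -> S X1; Y2 -> Q Q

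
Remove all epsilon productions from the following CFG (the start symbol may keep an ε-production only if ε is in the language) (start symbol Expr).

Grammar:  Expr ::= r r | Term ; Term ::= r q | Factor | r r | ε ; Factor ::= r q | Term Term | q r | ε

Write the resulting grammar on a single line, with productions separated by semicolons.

Expr ::= r r | Term | ε; Term ::= r q | Factor | r r; Factor ::= r q | Term Term | Term | q r

Nullable set = {Expr, Factor, Term}.
ε ∈ L(G) since Expr is nullable, so keep Expr → ε.
For each production, add variants omitting each subset of nullable occurrences: Factor → Term Term gives Term Term | Term.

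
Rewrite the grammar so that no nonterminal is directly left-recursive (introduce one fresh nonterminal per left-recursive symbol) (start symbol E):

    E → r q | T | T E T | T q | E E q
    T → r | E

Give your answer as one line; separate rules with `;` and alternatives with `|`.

Left recursion appears on E.
For E: α = {E q}, β = {r q, T, T E T, T q}. Rewrite as E → β E' and E' → α E' | ε.

E → r q E' | T E' | T E T E' | T q E'; T → r | E; E' → E q E' | ε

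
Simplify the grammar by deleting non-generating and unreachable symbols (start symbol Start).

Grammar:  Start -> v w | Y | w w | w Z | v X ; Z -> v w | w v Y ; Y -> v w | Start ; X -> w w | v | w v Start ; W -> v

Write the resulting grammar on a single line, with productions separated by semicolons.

Generating nonterminals: {Start, W, X, Y, Z}.
Reachable from Start after that: {Start, X, Y, Z}.
Removed useless symbols: {W} and every production mentioning them.

Start -> v w | Y | w w | w Z | v X; Z -> v w | w v Y; Y -> v w | Start; X -> w w | v | w v Start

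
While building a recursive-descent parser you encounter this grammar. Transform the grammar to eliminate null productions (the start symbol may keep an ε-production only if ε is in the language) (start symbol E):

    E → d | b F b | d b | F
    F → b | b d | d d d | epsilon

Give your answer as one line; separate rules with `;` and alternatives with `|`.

The nullable symbols are {E, F}.
ε ∈ L(G) since E is nullable, so keep E → ε.
Add the nullable-subset variants: E → b F b gives b F b | b b.

E → d | b F b | b b | d b | F | ε; F → b | b d | d d d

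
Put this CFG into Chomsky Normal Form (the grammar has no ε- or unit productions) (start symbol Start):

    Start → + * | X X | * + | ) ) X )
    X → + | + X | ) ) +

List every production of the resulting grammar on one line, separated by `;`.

Start → X1 X2 | X X | X2 X1 | X3 Y1; X → + | X1 X | X3 Y3; X1 → +; X2 → *; X3 → ); Y1 → X3 Y2; Y2 → X X3; Y3 → X3 X1

Introduce a nonterminal for each terminal appearing in a rule of length ≥ 2: X1 → +, X2 → *, X3 → ).
Binarize each right-hand side of length ≥ 3 by chaining fresh nonterminals (Y1, Y2, …): affected rules were Start → X3 X3 X X3; X → X3 X3 X1.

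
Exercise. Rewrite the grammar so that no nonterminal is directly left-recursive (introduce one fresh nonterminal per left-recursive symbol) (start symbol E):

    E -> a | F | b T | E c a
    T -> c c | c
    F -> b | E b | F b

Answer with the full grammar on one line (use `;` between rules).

E -> a E' | F E' | b T E'; T -> c c | c; F -> b F' | E b F'; E' -> c a E' | ε; F' -> b F' | ε

E, F are directly left-recursive.
For E: α = {c a}, β = {a, F, b T}. Rewrite as E → β E' and E' → α E' | ε.
For F: α = {b}, β = {b, E b}. Rewrite as F → β F' and F' → α F' | ε.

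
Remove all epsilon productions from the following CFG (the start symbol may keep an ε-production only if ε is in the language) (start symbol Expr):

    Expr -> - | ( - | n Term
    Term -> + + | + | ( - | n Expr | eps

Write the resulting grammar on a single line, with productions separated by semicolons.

Expr -> - | ( - | n Term | n; Term -> + + | + | ( - | n Expr

Nullable nonterminals: {Term}.
ε ∉ L(G), so no ε-production is kept.
Expand every rule over subsets of its nullable positions: Expr → n Term gives n Term | n.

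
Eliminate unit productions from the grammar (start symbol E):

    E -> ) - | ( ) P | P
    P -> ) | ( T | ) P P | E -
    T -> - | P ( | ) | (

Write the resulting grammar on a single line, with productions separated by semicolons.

E -> ) - | ( ) P | ) | ( T | ) P P | E -; P -> ) | ( T | ) P P | E -; T -> - | P ( | ) | (

Unit pairs: E ⇒* {P}.
For each unit pair (A, B), copy every non-unit production of B to A, then drop all unit productions.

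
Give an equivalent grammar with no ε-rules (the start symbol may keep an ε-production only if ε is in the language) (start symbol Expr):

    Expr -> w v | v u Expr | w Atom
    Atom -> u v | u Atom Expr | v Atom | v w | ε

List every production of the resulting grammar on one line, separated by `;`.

Expr -> w v | v u Expr | w Atom | w; Atom -> u v | u Atom Expr | u Expr | v Atom | v | v w

Nullable nonterminals: {Atom}.
ε ∉ L(G), so no ε-production is kept.
Expand every rule over subsets of its nullable positions: Expr → w Atom gives w Atom | w. Atom → u Atom Expr gives u Atom Expr | u Expr. Atom → v Atom gives v Atom | v.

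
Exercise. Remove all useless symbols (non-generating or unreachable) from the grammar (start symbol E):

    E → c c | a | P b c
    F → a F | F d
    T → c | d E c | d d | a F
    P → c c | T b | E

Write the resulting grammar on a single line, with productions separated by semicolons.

Generating nonterminals: {E, P, T}.
Reachable from E after that: {E, P, T}.
Removed useless symbols: {F} and every production mentioning them.

E → c c | a | P b c; T → c | d E c | d d; P → c c | T b | E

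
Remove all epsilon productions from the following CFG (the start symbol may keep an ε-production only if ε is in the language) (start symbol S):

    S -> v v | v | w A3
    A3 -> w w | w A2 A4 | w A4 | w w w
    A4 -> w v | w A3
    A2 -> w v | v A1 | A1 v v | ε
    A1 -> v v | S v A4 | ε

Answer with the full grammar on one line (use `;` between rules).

Nullable nonterminals: {A1, A2}.
ε ∉ L(G), so no ε-production is kept.
Expand every rule over subsets of its nullable positions: A3 → w A2 A4 gives w A2 A4 | w A4. A2 → v A1 gives v A1 | v. A2 → A1 v v gives A1 v v | v v.

S -> v v | v | w A3; A3 -> w w | w A2 A4 | w A4 | w w w; A4 -> w v | w A3; A2 -> w v | v A1 | v | A1 v v | v v; A1 -> v v | S v A4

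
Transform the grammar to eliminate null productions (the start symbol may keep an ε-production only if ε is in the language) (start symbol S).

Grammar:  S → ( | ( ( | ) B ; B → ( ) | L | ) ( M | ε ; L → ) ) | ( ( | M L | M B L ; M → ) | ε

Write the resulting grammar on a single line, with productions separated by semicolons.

S → ( | ( ( | ) B | ); B → ( ) | L | ) ( M | ) (; L → ) ) | ( ( | M L | M B L | B L; M → )

The nullable symbols are {B, M}.
ε ∉ L(G), so no ε-production is kept.
Add the nullable-subset variants: S → ) B gives ) B | ). B → ) ( M gives ) ( M | ) (. L → M B L gives M B L | B L.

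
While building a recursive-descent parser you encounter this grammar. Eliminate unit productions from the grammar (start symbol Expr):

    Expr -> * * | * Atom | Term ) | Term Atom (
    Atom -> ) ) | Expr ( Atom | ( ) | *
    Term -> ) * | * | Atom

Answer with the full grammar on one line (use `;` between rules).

Expr -> * * | * Atom | Term ) | Term Atom (; Atom -> ) ) | Expr ( Atom | ( ) | *; Term -> ) * | * | ) ) | Expr ( Atom | ( )

Unit pairs: Term ⇒* {Atom}.
Replace each nonterminal's rules with the union of the non-unit rules of every nonterminal it unit-derives.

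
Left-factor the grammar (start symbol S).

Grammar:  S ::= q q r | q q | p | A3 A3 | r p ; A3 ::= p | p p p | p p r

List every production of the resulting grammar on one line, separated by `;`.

S has alternatives sharing prefix 'q q': factor to S → q q S' with S' → r | ε.
A3 has alternatives sharing prefix 'p': factor to A3 → p A3' with A3' → ε | p p | p r.
A3' has alternatives sharing prefix 'p': factor to A3' → p A3'' with A3'' → p | r.

S ::= p | A3 A3 | r p | q q S'; A3 ::= p A3'; S' ::= r | ε; A3' ::= ε | p A3''; A3'' ::= p | r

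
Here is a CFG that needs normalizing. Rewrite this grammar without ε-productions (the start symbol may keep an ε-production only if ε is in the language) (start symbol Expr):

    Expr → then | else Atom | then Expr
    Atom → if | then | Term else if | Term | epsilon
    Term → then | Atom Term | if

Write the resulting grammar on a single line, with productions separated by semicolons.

The nullable symbols are {Atom}.
ε ∉ L(G), so no ε-production is kept.
Add the nullable-subset variants: Expr → else Atom gives else Atom | else.

Expr → then | else Atom | else | then Expr; Atom → if | then | Term else if | Term; Term → then | Atom Term | if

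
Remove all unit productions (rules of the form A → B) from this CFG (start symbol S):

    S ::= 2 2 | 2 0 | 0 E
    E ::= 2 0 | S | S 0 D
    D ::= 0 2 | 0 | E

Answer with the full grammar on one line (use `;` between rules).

Unit pairs: D ⇒* {E, S}; E ⇒* {S}.
Replace each nonterminal's rules with the union of the non-unit rules of every nonterminal it unit-derives.

S ::= 2 2 | 2 0 | 0 E; E ::= 2 0 | S 0 D | 2 2 | 0 E; D ::= 2 2 | 2 0 | 0 E | S 0 D | 0 2 | 0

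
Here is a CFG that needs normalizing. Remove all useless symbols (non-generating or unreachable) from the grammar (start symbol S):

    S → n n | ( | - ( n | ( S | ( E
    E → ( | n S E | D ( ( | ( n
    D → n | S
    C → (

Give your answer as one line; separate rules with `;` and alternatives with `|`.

Generating nonterminals: {C, D, E, S}.
Reachable from S after that: {D, E, S}.
Removed useless symbols: {C} and every production mentioning them.

S → n n | ( | - ( n | ( S | ( E; E → ( | n S E | D ( ( | ( n; D → n | S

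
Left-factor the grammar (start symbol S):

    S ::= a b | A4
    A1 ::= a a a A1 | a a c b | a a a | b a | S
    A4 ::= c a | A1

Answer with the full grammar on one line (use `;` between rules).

S ::= a b | A4; A1 ::= b a | S | a a A1'; A4 ::= c a | A1; A1' ::= c b | a A1''; A1'' ::= A1 | ε

A1 has alternatives sharing prefix 'a a': factor to A1 → a a A1' with A1' → a A1 | c b | a.
A1' has alternatives sharing prefix 'a': factor to A1' → a A1'' with A1'' → A1 | ε.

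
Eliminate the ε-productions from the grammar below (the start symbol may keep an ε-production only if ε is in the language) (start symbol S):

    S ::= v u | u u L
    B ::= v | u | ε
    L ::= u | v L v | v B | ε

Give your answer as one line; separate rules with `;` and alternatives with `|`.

Nullable nonterminals: {B, L}.
ε ∉ L(G), so no ε-production is kept.
Add the nullable-subset variants: S → u u L gives u u L | u u. L → v L v gives v L v | v v. L → v B gives v B | v.

S ::= v u | u u L | u u; B ::= v | u; L ::= u | v L v | v v | v B | v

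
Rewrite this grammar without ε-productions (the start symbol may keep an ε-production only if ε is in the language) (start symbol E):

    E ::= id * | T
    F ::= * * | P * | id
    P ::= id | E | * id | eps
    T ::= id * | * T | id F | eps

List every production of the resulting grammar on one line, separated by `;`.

Nullable nonterminals: {E, P, T}.
ε ∈ L(G) since E is nullable, so keep E → ε.
Expand every rule over subsets of its nullable positions: F → P * gives P * | *. T → * T gives * T | *.

E ::= id * | T | eps; F ::= * * | P * | * | id; P ::= id | E | * id; T ::= id * | * T | * | id F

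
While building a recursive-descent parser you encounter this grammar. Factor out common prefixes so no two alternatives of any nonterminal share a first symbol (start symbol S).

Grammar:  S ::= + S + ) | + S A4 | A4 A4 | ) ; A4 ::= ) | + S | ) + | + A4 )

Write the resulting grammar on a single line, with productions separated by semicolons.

S ::= A4 A4 | ) | + S S'; A4 ::= ) A4' | + A4''; S' ::= + ) | A4; A4' ::= ε | +; A4'' ::= S | A4 )

S has alternatives sharing prefix '+ S': factor to S → + S S' with S' → + ) | A4.
A4 has alternatives sharing prefix ')': factor to A4 → ) A4' with A4' → ε | +.
A4 has alternatives sharing prefix '+': factor to A4 → + A4'' with A4'' → S | A4 ).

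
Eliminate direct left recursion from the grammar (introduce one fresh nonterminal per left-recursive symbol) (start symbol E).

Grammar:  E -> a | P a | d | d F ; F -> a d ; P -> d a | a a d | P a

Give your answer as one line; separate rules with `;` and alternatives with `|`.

E -> a | P a | d | d F; F -> a d; P -> d a P' | a a d P'; P' -> a P' | epsilon

P is directly left-recursive.
For P: α = {a}, β = {d a, a a d}. Rewrite as P → β P' and P' → α P' | ε.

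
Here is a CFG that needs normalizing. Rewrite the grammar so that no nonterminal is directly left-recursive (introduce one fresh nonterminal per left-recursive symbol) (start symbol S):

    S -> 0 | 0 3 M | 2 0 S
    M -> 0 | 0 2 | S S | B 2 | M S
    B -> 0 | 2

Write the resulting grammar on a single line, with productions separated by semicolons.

Left recursion appears on M.
For M: α = {S}, β = {0, 0 2, S S, B 2}. Rewrite as M → β M' and M' → α M' | ε.

S -> 0 | 0 3 M | 2 0 S; M -> 0 M' | 0 2 M' | S S M' | B 2 M'; B -> 0 | 2; M' -> S M' | ε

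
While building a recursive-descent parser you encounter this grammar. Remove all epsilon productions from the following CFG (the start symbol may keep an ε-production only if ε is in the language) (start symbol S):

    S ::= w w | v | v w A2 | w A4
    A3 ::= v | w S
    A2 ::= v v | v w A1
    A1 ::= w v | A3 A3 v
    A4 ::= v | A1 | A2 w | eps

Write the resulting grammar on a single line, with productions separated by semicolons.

S ::= w w | v | v w A2 | w A4 | w; A3 ::= v | w S; A2 ::= v v | v w A1; A1 ::= w v | A3 A3 v; A4 ::= v | A1 | A2 w

Nullable set = {A4}.
ε ∉ L(G), so no ε-production is kept.
Add the nullable-subset variants: S → w A4 gives w A4 | w.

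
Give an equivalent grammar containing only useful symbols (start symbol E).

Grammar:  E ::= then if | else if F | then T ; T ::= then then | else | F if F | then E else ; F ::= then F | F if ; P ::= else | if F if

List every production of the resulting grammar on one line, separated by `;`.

Generating nonterminals: {E, P, T}.
Reachable from E after that: {E, T}.
Removed useless symbols: {F, P} and every production mentioning them.

E ::= then if | then T; T ::= then then | else | then E else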